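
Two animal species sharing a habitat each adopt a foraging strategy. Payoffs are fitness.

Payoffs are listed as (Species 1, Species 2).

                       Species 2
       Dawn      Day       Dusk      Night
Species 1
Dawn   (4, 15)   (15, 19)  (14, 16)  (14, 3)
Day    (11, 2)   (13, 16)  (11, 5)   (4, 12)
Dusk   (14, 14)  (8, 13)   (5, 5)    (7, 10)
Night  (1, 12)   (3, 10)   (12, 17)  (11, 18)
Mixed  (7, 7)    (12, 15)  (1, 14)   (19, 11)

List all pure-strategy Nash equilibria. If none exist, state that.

Mark each player's best response to every combination of opponents' strategies; a profile where every player is best-responding is a pure Nash equilibrium.
Species 1 against Dawn: payoffs 4, 11, 14, 1, 7 → best response Dusk.
Species 1 against Day: payoffs 15, 13, 8, 3, 12 → best response Dawn.
Species 1 against Dusk: payoffs 14, 11, 5, 12, 1 → best response Dawn.
Species 1 against Night: payoffs 14, 4, 7, 11, 19 → best response Mixed.
Species 2 against Dawn: payoffs 15, 19, 16, 3 → best response Day.
Species 2 against Day: payoffs 2, 16, 5, 12 → best response Day.
Species 2 against Dusk: payoffs 14, 13, 5, 10 → best response Dawn.
Species 2 against Night: payoffs 12, 10, 17, 18 → best response Night.
Species 2 against Mixed: payoffs 7, 15, 14, 11 → best response Day.
Mutual best responses: (Dawn, Day); (Dusk, Dawn).

Pure-strategy Nash equilibria: (Dawn, Day), (Dusk, Dawn)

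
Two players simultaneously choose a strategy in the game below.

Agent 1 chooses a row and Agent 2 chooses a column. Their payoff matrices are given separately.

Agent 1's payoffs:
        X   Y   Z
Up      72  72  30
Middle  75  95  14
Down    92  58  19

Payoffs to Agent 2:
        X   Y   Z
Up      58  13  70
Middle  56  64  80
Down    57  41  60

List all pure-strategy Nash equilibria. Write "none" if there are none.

(Up, X): Agent 1 can switch to Middle (72 → 75). Not NE.
(Up, Y): Agent 1 can switch to Middle (72 → 95). Not NE.
(Up, Z): Agent 1 gets 30, best alternative 19; Agent 2 gets 70, best alternative 58. No profitable deviation — NE.
(Middle, X): Agent 1 can switch to Down (75 → 92). Not NE.
(Middle, Y): Agent 2 can switch to Z (64 → 80). Not NE.
(Middle, Z): Agent 1 can switch to Up (14 → 30). Not NE.
(Down, X): Agent 2 can switch to Z (57 → 60). Not NE.
(Down, Y): Agent 1 can switch to Up (58 → 72). Not NE.
(Down, Z): Agent 1 can switch to Up (19 → 30). Not NE.

Pure NE: (Up, Z)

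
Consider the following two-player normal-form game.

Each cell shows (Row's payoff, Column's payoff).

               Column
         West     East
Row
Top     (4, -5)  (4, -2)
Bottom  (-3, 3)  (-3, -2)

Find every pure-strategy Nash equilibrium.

(Top, West): Column can switch to East (-5 → -2). Not NE.
(Top, East): Row gets 4, best alternative -3; Column gets -2, best alternative -5. No profitable deviation — NE.
(Bottom, West): Row can switch to Top (-3 → 4). Not NE.
(Bottom, East): Row can switch to Top (-3 → 4). Not NE.

Pure NE: (Top, East)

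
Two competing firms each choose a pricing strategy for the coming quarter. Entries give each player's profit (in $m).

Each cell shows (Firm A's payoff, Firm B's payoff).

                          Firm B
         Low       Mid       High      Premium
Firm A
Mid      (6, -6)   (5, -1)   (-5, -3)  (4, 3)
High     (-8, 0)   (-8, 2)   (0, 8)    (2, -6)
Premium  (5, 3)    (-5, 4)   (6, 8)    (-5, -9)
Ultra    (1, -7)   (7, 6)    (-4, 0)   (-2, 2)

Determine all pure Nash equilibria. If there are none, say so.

Check each profile: it is a Nash equilibrium iff no player can strictly gain by switching unilaterally.
(Mid, Low): Firm B can switch to Mid (-6 → -1). Not NE.
(Mid, Mid): Firm A can switch to Ultra (5 → 7). Not NE.
(Mid, High): Firm A can switch to High (-5 → 0). Not NE.
(Mid, Premium): Firm A gets 4, best alternative 2; Firm B gets 3, best alternative -1. No profitable deviation — NE.
(High, Low): Firm A can switch to Mid (-8 → 6). Not NE.
(High, Mid): Firm A can switch to Mid (-8 → 5). Not NE.
(High, High): Firm A can switch to Premium (0 → 6). Not NE.
(Premium, High): Firm A gets 6, best alternative 0; Firm B gets 8, best alternative 4. No profitable deviation — NE.
(Ultra, Mid): Firm A gets 7, best alternative 5; Firm B gets 6, best alternative 2. No profitable deviation — NE.
(The remaining 7 profiles each have a profitable deviation by the same check.)

Pure-strategy Nash equilibria: (Mid, Premium) and (Premium, High) and (Ultra, Mid)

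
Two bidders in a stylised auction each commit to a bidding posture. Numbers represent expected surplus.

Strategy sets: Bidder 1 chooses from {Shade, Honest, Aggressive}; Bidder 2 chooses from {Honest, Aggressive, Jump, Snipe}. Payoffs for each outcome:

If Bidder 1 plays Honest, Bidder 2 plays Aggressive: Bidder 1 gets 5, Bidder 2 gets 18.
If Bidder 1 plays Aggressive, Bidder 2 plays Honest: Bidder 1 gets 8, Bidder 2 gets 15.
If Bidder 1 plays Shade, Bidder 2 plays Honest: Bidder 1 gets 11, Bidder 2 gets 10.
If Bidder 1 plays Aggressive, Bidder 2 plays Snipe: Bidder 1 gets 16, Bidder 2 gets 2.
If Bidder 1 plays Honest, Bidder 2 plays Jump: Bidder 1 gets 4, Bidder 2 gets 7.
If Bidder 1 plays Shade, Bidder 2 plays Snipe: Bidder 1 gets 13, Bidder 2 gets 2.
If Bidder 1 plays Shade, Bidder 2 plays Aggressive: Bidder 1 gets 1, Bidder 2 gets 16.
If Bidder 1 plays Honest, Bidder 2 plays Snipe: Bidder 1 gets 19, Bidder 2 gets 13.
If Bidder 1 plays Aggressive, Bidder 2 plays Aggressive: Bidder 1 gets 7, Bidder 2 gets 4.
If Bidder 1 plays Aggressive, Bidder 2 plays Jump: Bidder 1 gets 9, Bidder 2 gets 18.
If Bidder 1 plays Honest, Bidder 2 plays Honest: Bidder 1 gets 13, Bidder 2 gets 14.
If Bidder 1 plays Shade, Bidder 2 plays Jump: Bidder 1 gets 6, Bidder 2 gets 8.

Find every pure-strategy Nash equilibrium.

The unique pure-strategy Nash equilibrium is (Aggressive, Jump).

(Shade, Honest): Bidder 1 can switch to Honest (11 → 13). Not NE.
(Shade, Aggressive): Bidder 1 can switch to Honest (1 → 5). Not NE.
(Shade, Jump): Bidder 1 can switch to Aggressive (6 → 9). Not NE.
(Shade, Snipe): Bidder 1 can switch to Honest (13 → 19). Not NE.
(Honest, Honest): Bidder 2 can switch to Aggressive (14 → 18). Not NE.
(Honest, Aggressive): Bidder 1 can switch to Aggressive (5 → 7). Not NE.
(Honest, Jump): Bidder 1 can switch to Shade (4 → 6). Not NE.
(Honest, Snipe): Bidder 2 can switch to Honest (13 → 14). Not NE.
(Aggressive, Honest): Bidder 1 can switch to Shade (8 → 11). Not NE.
(Aggressive, Aggressive): Bidder 2 can switch to Honest (4 → 15). Not NE.
(Aggressive, Jump): Bidder 1 gets 9, best alternative 6; Bidder 2 gets 18, best alternative 15. No profitable deviation — NE.
(Aggressive, Snipe): Bidder 1 can switch to Honest (16 → 19). Not NE.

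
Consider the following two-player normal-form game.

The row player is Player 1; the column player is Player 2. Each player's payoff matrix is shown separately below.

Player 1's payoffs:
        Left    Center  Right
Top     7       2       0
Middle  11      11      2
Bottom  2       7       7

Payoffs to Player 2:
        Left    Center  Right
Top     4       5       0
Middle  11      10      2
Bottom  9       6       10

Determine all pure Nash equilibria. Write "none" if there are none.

Mark each player's best response to every combination of opponents' strategies; a profile where every player is best-responding is a pure Nash equilibrium.
Player 1 against Left: payoffs 7, 11, 2 → best response Middle.
Player 1 against Center: payoffs 2, 11, 7 → best response Middle.
Player 1 against Right: payoffs 0, 2, 7 → best response Bottom.
Player 2 against Top: payoffs 4, 5, 0 → best response Center.
Player 2 against Middle: payoffs 11, 10, 2 → best response Left.
Player 2 against Bottom: payoffs 9, 6, 10 → best response Right.
Mutual best responses: (Middle, Left); (Bottom, Right).

The pure Nash equilibria are (Middle, Left), (Bottom, Right).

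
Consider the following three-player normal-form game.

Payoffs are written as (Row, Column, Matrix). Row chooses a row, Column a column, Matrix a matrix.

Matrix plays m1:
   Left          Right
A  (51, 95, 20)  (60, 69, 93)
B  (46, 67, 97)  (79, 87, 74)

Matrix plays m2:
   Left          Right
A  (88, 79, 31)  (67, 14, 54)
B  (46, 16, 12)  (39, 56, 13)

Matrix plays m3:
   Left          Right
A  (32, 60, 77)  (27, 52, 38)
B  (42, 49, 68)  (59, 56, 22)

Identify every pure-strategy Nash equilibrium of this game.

The unique pure-strategy Nash equilibrium is (B, Right, m1).

(A, Left, m1): Matrix can switch to m2 (20 → 31). Not NE.
(A, Left, m2): Matrix can switch to m3 (31 → 77). Not NE.
(A, Left, m3): Row can switch to B (32 → 42). Not NE.
(A, Right, m1): Row can switch to B (60 → 79). Not NE.
(A, Right, m2): Column can switch to Left (14 → 79). Not NE.
(A, Right, m3): Row can switch to B (27 → 59). Not NE.
(B, Right, m1): Row gets 79, best alternative 60; Column gets 87, best alternative 67; Matrix gets 74, best alternative 22. No profitable deviation — NE.
(The remaining 5 profiles each have a profitable deviation by the same check.)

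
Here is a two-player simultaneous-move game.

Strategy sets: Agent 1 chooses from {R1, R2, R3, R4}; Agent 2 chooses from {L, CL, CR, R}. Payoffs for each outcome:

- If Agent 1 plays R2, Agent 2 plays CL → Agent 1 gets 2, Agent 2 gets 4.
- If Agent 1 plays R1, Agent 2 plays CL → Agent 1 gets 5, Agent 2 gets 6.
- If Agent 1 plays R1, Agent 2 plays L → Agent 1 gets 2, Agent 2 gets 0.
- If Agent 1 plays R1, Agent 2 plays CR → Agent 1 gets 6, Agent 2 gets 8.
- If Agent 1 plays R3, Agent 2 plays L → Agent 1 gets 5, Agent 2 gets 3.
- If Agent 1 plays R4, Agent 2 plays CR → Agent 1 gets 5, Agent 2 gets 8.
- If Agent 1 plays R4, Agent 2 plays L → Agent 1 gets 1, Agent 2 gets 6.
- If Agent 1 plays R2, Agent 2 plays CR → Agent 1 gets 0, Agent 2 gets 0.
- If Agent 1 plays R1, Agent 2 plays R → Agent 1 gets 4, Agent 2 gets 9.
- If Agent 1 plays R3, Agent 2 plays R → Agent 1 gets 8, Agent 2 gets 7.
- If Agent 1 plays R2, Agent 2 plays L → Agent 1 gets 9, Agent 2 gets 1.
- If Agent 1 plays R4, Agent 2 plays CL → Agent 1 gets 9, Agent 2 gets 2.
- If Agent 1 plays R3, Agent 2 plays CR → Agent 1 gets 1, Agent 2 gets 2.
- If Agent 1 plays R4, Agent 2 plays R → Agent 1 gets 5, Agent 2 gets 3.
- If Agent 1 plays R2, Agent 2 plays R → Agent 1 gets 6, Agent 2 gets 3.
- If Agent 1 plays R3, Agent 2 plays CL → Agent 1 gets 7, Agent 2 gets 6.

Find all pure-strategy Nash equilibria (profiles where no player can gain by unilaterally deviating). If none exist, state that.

(R3, R)

(R1, L): Agent 1 can switch to R2 (2 → 9). Not NE.
(R1, CL): Agent 1 can switch to R3 (5 → 7). Not NE.
(R1, CR): Agent 2 can switch to R (8 → 9). Not NE.
(R1, R): Agent 1 can switch to R2 (4 → 6). Not NE.
(R2, L): Agent 2 can switch to CL (1 → 4). Not NE.
(R2, CL): Agent 1 can switch to R1 (2 → 5). Not NE.
(R2, CR): Agent 1 can switch to R1 (0 → 6). Not NE.
(R2, R): Agent 1 can switch to R3 (6 → 8). Not NE.
(R3, R): Agent 1 gets 8, best alternative 6; Agent 2 gets 7, best alternative 6. No profitable deviation — NE.
(The remaining 7 profiles each have a profitable deviation by the same check.)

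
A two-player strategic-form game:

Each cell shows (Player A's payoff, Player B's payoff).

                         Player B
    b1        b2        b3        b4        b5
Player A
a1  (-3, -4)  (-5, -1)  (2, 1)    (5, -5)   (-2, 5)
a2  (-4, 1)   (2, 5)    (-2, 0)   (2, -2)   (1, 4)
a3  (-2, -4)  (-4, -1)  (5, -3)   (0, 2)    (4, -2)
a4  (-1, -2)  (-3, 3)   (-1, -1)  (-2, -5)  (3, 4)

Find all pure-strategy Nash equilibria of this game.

(a1, b1): Player A can switch to a3 (-3 → -2). Not NE.
(a1, b2): Player A can switch to a2 (-5 → 2). Not NE.
(a1, b3): Player A can switch to a3 (2 → 5). Not NE.
(a1, b4): Player B can switch to b1 (-5 → -4). Not NE.
(a1, b5): Player A can switch to a2 (-2 → 1). Not NE.
(a2, b1): Player A can switch to a1 (-4 → -3). Not NE.
(a2, b2): Player A gets 2, best alternative -3; Player B gets 5, best alternative 4. No profitable deviation — NE.
(a2, b3): Player A can switch to a1 (-2 → 2). Not NE.
(a2, b4): Player A can switch to a1 (2 → 5). Not NE.
(The remaining 11 profiles each have a profitable deviation by the same check.)

The unique pure-strategy Nash equilibrium is (a2, b2).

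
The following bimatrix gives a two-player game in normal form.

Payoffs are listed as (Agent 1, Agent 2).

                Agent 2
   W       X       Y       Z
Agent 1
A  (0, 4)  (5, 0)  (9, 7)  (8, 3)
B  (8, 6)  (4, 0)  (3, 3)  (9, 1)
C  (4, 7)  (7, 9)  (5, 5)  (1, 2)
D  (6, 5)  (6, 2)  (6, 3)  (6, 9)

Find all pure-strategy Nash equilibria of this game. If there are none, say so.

Check each profile: it is a Nash equilibrium iff no player can strictly gain by switching unilaterally.
(A, W): Agent 1 can switch to B (0 → 8). Not NE.
(A, X): Agent 1 can switch to C (5 → 7). Not NE.
(A, Y): Agent 1 gets 9, best alternative 6; Agent 2 gets 7, best alternative 4. No profitable deviation — NE.
(A, Z): Agent 1 can switch to B (8 → 9). Not NE.
(B, W): Agent 1 gets 8, best alternative 6; Agent 2 gets 6, best alternative 3. No profitable deviation — NE.
(B, X): Agent 1 can switch to A (4 → 5). Not NE.
(B, Y): Agent 1 can switch to A (3 → 9). Not NE.
(B, Z): Agent 2 can switch to W (1 → 6). Not NE.
(C, W): Agent 1 can switch to B (4 → 8). Not NE.
(C, X): Agent 1 gets 7, best alternative 6; Agent 2 gets 9, best alternative 7. No profitable deviation — NE.
(C, Y): Agent 1 can switch to A (5 → 9). Not NE.
(C, Z): Agent 1 can switch to A (1 → 8). Not NE.
(D, W): Agent 1 can switch to B (6 → 8). Not NE.
(The remaining 3 profiles each have a profitable deviation by the same check.)

Pure-strategy Nash equilibria: (A, Y), (B, W), (C, X)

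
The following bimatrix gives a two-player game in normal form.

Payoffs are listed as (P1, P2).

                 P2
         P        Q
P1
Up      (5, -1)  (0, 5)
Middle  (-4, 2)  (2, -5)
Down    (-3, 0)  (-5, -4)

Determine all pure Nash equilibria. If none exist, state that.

Check each profile: it is a Nash equilibrium iff no player can strictly gain by switching unilaterally.
(Up, P): P2 can switch to Q (-1 → 5). Not NE.
(Up, Q): P1 can switch to Middle (0 → 2). Not NE.
(Middle, P): P1 can switch to Up (-4 → 5). Not NE.
(Middle, Q): P2 can switch to P (-5 → 2). Not NE.
(Down, P): P1 can switch to Up (-3 → 5). Not NE.
(Down, Q): P1 can switch to Up (-5 → 0). Not NE.

This game has no pure Nash equilibrium.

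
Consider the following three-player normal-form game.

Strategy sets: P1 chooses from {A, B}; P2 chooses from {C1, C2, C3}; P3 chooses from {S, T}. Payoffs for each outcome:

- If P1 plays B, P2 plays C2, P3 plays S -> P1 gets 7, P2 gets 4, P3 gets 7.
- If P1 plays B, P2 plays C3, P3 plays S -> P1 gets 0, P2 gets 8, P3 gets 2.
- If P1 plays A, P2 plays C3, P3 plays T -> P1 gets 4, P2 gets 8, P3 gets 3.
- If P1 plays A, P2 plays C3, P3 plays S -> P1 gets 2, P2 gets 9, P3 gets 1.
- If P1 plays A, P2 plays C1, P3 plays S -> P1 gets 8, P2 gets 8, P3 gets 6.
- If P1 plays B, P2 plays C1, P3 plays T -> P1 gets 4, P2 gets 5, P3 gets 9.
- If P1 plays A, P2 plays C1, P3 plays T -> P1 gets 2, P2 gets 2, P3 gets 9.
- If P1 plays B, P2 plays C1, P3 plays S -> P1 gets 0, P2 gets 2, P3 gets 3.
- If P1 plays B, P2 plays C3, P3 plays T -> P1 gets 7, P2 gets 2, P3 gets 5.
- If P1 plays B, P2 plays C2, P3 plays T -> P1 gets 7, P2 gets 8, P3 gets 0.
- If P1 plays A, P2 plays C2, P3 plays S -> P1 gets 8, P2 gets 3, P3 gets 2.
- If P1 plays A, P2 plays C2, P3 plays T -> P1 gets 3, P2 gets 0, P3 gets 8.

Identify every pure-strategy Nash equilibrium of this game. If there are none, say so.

This game has no pure Nash equilibrium.

P1 against (C1, S): payoffs 8, 0 → best response A.
P1 against (C1, T): payoffs 2, 4 → best response B.
P1 against (C2, S): payoffs 8, 7 → best response A.
P1 against (C2, T): payoffs 3, 7 → best response B.
P1 against (C3, S): payoffs 2, 0 → best response A.
P1 against (C3, T): payoffs 4, 7 → best response B.
P2 against (A, S): payoffs 8, 3, 9 → best response C3.
P2 against (A, T): payoffs 2, 0, 8 → best response C3.
P2 against (B, S): payoffs 2, 4, 8 → best response C3.
P2 against (B, T): payoffs 5, 8, 2 → best response C2.
P3 against (A, C1): payoffs 6, 9 → best response T.
P3 against (A, C2): payoffs 2, 8 → best response T.
P3 against (A, C3): payoffs 1, 3 → best response T.
P3 against (B, C1): payoffs 3, 9 → best response T.
P3 against (B, C2): payoffs 7, 0 → best response S.
P3 against (B, C3): payoffs 2, 5 → best response T.
No profile is a mutual best response for all players.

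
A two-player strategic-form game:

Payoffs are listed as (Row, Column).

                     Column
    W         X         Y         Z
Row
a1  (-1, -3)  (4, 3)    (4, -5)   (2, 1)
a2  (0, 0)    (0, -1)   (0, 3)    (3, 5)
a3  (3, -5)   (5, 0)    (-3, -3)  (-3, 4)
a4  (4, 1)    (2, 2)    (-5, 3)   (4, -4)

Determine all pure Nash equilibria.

This game has no pure Nash equilibrium.

For each player, find the best response to each opponent profile; mutual best responses are the pure NE.
Row against W: payoffs -1, 0, 3, 4 → best response a4.
Row against X: payoffs 4, 0, 5, 2 → best response a3.
Row against Y: payoffs 4, 0, -3, -5 → best response a1.
Row against Z: payoffs 2, 3, -3, 4 → best response a4.
Column against a1: payoffs -3, 3, -5, 1 → best response X.
Column against a2: payoffs 0, -1, 3, 5 → best response Z.
Column against a3: payoffs -5, 0, -3, 4 → best response Z.
Column against a4: payoffs 1, 2, 3, -4 → best response Y.
No profile is a mutual best response for all players.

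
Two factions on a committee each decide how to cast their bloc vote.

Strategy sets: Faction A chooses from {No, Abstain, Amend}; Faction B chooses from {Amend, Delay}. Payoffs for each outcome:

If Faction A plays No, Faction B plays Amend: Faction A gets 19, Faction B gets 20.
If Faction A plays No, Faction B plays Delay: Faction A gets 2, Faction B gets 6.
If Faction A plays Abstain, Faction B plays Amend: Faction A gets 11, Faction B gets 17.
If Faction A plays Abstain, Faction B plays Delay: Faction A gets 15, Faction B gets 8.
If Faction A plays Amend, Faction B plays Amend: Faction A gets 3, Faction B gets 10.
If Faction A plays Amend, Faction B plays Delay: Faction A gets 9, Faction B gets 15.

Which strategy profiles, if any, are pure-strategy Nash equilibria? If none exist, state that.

For each strategy profile, look for a profitable unilateral deviation.
(No, Amend): Faction A gets 19, best alternative 11; Faction B gets 20, best alternative 6. No profitable deviation — NE.
(No, Delay): Faction A can switch to Abstain (2 → 15). Not NE.
(Abstain, Amend): Faction A can switch to No (11 → 19). Not NE.
(Abstain, Delay): Faction B can switch to Amend (8 → 17). Not NE.
(Amend, Amend): Faction A can switch to No (3 → 19). Not NE.
(Amend, Delay): Faction A can switch to Abstain (9 → 15). Not NE.

(No, Amend)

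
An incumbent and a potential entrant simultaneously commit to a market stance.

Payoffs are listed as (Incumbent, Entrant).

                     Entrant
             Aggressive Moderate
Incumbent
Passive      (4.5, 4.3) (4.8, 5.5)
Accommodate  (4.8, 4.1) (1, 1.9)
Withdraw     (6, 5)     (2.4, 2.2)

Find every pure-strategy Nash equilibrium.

The pure Nash equilibria are (Passive, Moderate); (Withdraw, Aggressive).

For each strategy profile, look for a profitable unilateral deviation.
(Passive, Aggressive): Incumbent can switch to Accommodate (4.5 → 4.8). Not NE.
(Passive, Moderate): Incumbent gets 4.8, best alternative 2.4; Entrant gets 5.5, best alternative 4.3. No profitable deviation — NE.
(Accommodate, Aggressive): Incumbent can switch to Withdraw (4.8 → 6). Not NE.
(Accommodate, Moderate): Incumbent can switch to Passive (1 → 4.8). Not NE.
(Withdraw, Aggressive): Incumbent gets 6, best alternative 4.8; Entrant gets 5, best alternative 2.2. No profitable deviation — NE.
(Withdraw, Moderate): Incumbent can switch to Passive (2.4 → 4.8). Not NE.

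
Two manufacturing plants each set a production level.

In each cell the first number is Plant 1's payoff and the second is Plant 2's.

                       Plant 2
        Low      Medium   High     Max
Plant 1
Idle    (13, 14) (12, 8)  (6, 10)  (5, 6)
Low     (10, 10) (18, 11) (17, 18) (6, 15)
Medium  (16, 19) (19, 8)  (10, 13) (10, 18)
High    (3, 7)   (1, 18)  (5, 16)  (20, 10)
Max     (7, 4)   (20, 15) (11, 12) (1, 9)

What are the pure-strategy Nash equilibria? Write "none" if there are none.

(Idle, Low): Plant 1 can switch to Medium (13 → 16). Not NE.
(Idle, Medium): Plant 1 can switch to Low (12 → 18). Not NE.
(Idle, High): Plant 1 can switch to Low (6 → 17). Not NE.
(Idle, Max): Plant 1 can switch to Low (5 → 6). Not NE.
(Low, Low): Plant 1 can switch to Idle (10 → 13). Not NE.
(Low, Medium): Plant 1 can switch to Medium (18 → 19). Not NE.
(Low, High): Plant 1 gets 17, best alternative 11; Plant 2 gets 18, best alternative 15. No profitable deviation — NE.
(Medium, Low): Plant 1 gets 16, best alternative 13; Plant 2 gets 19, best alternative 18. No profitable deviation — NE.
(Max, Medium): Plant 1 gets 20, best alternative 19; Plant 2 gets 15, best alternative 12. No profitable deviation — NE.
(The remaining 11 profiles each have a profitable deviation by the same check.)

(Low, High), (Medium, Low), (Max, Medium)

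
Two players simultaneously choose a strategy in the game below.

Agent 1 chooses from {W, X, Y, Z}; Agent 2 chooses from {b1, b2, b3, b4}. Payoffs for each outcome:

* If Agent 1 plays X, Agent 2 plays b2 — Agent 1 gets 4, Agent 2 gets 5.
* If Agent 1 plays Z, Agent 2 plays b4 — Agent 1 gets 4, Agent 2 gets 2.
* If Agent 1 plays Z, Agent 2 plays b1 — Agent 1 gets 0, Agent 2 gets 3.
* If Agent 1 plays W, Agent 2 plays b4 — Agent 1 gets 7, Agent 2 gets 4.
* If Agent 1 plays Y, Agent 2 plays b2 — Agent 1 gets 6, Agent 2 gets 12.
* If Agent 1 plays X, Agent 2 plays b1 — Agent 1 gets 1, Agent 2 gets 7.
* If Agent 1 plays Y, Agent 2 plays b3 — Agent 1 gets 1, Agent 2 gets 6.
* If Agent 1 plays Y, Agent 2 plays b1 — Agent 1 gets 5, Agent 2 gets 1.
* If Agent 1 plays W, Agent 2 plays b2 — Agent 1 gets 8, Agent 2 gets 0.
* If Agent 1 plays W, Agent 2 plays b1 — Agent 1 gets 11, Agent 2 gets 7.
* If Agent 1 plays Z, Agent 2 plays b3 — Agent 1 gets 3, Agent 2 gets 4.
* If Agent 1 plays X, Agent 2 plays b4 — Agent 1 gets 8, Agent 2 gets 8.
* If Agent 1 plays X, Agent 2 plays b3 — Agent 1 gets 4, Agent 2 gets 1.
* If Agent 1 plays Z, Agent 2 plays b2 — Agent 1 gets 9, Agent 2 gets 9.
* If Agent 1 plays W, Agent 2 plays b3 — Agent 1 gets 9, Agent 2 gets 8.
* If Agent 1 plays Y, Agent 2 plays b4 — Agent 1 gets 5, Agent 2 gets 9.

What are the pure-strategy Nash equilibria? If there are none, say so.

The pure Nash equilibria are (W, b3) and (X, b4) and (Z, b2).

For each player, find the best response to each opponent profile; mutual best responses are the pure NE.
Agent 1 against b1: payoffs 11, 1, 5, 0 → best response W.
Agent 1 against b2: payoffs 8, 4, 6, 9 → best response Z.
Agent 1 against b3: payoffs 9, 4, 1, 3 → best response W.
Agent 1 against b4: payoffs 7, 8, 5, 4 → best response X.
Agent 2 against W: payoffs 7, 0, 8, 4 → best response b3.
Agent 2 against X: payoffs 7, 5, 1, 8 → best response b4.
Agent 2 against Y: payoffs 1, 12, 6, 9 → best response b2.
Agent 2 against Z: payoffs 3, 9, 4, 2 → best response b2.
Mutual best responses: (W, b3); (X, b4); (Z, b2).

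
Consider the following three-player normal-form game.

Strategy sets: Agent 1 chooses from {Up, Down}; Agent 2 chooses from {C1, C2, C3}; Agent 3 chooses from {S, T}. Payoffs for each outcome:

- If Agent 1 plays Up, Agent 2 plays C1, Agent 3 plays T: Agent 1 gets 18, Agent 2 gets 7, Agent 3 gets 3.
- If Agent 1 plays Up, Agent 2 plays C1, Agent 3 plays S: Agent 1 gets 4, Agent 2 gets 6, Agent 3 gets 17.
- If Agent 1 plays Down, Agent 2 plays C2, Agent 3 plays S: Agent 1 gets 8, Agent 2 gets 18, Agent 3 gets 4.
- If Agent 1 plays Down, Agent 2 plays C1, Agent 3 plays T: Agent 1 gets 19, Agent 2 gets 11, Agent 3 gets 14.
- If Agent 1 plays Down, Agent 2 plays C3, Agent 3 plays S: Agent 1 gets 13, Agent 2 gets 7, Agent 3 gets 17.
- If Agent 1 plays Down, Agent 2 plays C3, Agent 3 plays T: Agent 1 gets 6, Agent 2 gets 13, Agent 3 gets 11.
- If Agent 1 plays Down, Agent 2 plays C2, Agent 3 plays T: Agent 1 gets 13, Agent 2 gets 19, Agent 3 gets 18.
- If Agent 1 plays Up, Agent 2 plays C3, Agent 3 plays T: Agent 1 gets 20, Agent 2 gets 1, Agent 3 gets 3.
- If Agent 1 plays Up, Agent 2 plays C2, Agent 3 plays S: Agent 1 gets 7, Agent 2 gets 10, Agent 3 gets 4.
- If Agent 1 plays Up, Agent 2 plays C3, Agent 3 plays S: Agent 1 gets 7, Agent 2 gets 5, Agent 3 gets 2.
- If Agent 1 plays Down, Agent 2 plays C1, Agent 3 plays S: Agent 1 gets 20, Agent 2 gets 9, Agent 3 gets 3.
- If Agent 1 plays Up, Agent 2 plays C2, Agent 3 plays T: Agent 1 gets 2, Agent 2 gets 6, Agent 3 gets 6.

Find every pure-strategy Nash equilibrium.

(Up, C1, S): Agent 1 can switch to Down (4 → 20). Not NE.
(Up, C1, T): Agent 1 can switch to Down (18 → 19). Not NE.
(Up, C2, S): Agent 1 can switch to Down (7 → 8). Not NE.
(Up, C2, T): Agent 1 can switch to Down (2 → 13). Not NE.
(Up, C3, S): Agent 1 can switch to Down (7 → 13). Not NE.
(Up, C3, T): Agent 2 can switch to C1 (1 → 7). Not NE.
(Down, C1, S): Agent 2 can switch to C2 (9 → 18). Not NE.
(Down, C1, T): Agent 2 can switch to C2 (11 → 19). Not NE.
(Down, C2, T): Agent 1 gets 13, best alternative 2; Agent 2 gets 19, best alternative 13; Agent 3 gets 18, best alternative 4. No profitable deviation — NE.
(The remaining 3 profiles each have a profitable deviation by the same check.)

(Down, C2, T)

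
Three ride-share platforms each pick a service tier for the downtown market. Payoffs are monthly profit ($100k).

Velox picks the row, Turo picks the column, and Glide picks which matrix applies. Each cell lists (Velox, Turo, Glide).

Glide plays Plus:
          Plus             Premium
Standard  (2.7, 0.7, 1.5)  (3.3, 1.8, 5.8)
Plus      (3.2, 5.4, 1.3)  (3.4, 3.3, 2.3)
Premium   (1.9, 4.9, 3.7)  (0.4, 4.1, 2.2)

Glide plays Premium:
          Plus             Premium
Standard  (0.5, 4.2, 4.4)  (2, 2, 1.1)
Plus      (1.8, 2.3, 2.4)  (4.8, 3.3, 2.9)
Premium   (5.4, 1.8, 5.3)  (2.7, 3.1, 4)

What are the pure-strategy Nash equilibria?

(Plus, Premium, Premium)

For each strategy profile, look for a profitable unilateral deviation.
(Standard, Plus, Plus): Velox can switch to Plus (2.7 → 3.2). Not NE.
(Standard, Plus, Premium): Velox can switch to Plus (0.5 → 1.8). Not NE.
(Standard, Premium, Plus): Velox can switch to Plus (3.3 → 3.4). Not NE.
(Standard, Premium, Premium): Velox can switch to Plus (2 → 4.8). Not NE.
(Plus, Plus, Plus): Glide can switch to Premium (1.3 → 2.4). Not NE.
(Plus, Plus, Premium): Velox can switch to Premium (1.8 → 5.4). Not NE.
(Plus, Premium, Plus): Turo can switch to Plus (3.3 → 5.4). Not NE.
(Plus, Premium, Premium): Velox gets 4.8, best alternative 2.7; Turo gets 3.3, best alternative 2.3; Glide gets 2.9, best alternative 2.3. No profitable deviation — NE.
(Premium, Plus, Plus): Velox can switch to Standard (1.9 → 2.7). Not NE.
(Premium, Plus, Premium): Turo can switch to Premium (1.8 → 3.1). Not NE.
(Premium, Premium, Plus): Velox can switch to Standard (0.4 → 3.3). Not NE.
(The remaining 1 profile has a profitable deviation by the same check.)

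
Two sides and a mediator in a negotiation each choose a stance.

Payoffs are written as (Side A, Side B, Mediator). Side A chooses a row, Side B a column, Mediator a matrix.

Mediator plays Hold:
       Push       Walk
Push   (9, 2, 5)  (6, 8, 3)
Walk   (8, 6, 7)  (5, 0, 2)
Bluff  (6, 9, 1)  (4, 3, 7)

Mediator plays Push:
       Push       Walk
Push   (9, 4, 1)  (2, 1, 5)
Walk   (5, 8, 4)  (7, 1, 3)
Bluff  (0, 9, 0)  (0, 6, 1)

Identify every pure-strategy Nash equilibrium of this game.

Check each profile: it is a Nash equilibrium iff no player can strictly gain by switching unilaterally.
(Push, Push, Hold): Side B can switch to Walk (2 → 8). Not NE.
(Push, Push, Push): Mediator can switch to Hold (1 → 5). Not NE.
(Push, Walk, Hold): Mediator can switch to Push (3 → 5). Not NE.
(Push, Walk, Push): Side A can switch to Walk (2 → 7). Not NE.
(Walk, Push, Hold): Side A can switch to Push (8 → 9). Not NE.
(Walk, Push, Push): Side A can switch to Push (5 → 9). Not NE.
(The remaining 6 profiles each have a profitable deviation by the same check.)

This game has no pure Nash equilibrium.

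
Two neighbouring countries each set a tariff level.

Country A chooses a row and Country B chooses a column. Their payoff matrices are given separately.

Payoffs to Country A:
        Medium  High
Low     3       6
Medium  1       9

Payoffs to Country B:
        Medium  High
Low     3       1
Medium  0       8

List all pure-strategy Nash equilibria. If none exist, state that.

Country A against Medium: payoffs 3, 1 → best response Low.
Country A against High: payoffs 6, 9 → best response Medium.
Country B against Low: payoffs 3, 1 → best response Medium.
Country B against Medium: payoffs 0, 8 → best response High.
Mutual best responses: (Low, Medium); (Medium, High).

The pure Nash equilibria are (Low, Medium), (Medium, High).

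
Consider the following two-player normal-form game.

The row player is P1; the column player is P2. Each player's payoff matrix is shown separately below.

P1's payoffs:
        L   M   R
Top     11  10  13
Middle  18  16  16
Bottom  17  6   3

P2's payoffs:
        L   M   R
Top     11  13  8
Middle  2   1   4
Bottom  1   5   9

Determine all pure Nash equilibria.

P1 against L: payoffs 11, 18, 17 → best response Middle.
P1 against M: payoffs 10, 16, 6 → best response Middle.
P1 against R: payoffs 13, 16, 3 → best response Middle.
P2 against Top: payoffs 11, 13, 8 → best response M.
P2 against Middle: payoffs 2, 1, 4 → best response R.
P2 against Bottom: payoffs 1, 5, 9 → best response R.
Mutual best responses: (Middle, R).

The unique pure-strategy Nash equilibrium is (Middle, R).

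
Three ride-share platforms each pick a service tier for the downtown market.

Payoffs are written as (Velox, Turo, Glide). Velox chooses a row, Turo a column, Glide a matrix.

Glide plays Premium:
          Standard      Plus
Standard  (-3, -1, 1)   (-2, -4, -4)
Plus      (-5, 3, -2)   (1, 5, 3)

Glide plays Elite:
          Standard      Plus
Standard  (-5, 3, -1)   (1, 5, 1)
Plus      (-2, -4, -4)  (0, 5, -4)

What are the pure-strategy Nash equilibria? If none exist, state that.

Velox against (Standard, Premium): payoffs -3, -5 → best response Standard.
Velox against (Standard, Elite): payoffs -5, -2 → best response Plus.
Velox against (Plus, Premium): payoffs -2, 1 → best response Plus.
Velox against (Plus, Elite): payoffs 1, 0 → best response Standard.
Turo against (Standard, Premium): payoffs -1, -4 → best response Standard.
Turo against (Standard, Elite): payoffs 3, 5 → best response Plus.
Turo against (Plus, Premium): payoffs 3, 5 → best response Plus.
Turo against (Plus, Elite): payoffs -4, 5 → best response Plus.
Glide against (Standard, Standard): payoffs 1, -1 → best response Premium.
Glide against (Standard, Plus): payoffs -4, 1 → best response Elite.
Glide against (Plus, Standard): payoffs -2, -4 → best response Premium.
Glide against (Plus, Plus): payoffs 3, -4 → best response Premium.
Mutual best responses: (Standard, Standard, Premium); (Standard, Plus, Elite); (Plus, Plus, Premium).

The pure Nash equilibria are (Standard, Standard, Premium), (Standard, Plus, Elite), (Plus, Plus, Premium).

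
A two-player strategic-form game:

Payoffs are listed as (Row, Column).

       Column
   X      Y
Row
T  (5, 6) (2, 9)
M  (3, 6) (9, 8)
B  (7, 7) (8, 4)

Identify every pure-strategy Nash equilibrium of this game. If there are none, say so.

(T, X): Row can switch to B (5 → 7). Not NE.
(T, Y): Row can switch to M (2 → 9). Not NE.
(M, X): Row can switch to T (3 → 5). Not NE.
(M, Y): Row gets 9, best alternative 8; Column gets 8, best alternative 6. No profitable deviation — NE.
(B, X): Row gets 7, best alternative 5; Column gets 7, best alternative 4. No profitable deviation — NE.
(B, Y): Row can switch to M (8 → 9). Not NE.

(M, Y), (B, X)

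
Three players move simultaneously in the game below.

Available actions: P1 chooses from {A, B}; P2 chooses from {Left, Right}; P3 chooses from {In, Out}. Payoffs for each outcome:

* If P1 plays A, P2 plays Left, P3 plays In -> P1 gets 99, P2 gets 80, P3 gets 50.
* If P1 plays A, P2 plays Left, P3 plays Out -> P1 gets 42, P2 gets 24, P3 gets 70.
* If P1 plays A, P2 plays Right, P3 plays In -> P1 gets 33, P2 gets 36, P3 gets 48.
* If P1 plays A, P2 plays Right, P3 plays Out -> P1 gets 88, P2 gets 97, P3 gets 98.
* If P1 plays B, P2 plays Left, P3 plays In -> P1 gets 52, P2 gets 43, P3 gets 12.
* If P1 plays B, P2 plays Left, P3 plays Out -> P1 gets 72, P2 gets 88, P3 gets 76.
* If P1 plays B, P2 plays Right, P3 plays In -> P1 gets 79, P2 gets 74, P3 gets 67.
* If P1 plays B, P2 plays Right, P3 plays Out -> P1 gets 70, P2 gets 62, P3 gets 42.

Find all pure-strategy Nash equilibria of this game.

Pure-strategy Nash equilibria: (A, Right, Out), (B, Left, Out), (B, Right, In)

For each strategy profile, look for a profitable unilateral deviation.
(A, Left, In): P3 can switch to Out (50 → 70). Not NE.
(A, Left, Out): P1 can switch to B (42 → 72). Not NE.
(A, Right, In): P1 can switch to B (33 → 79). Not NE.
(A, Right, Out): P1 gets 88, best alternative 70; P2 gets 97, best alternative 24; P3 gets 98, best alternative 48. No profitable deviation — NE.
(B, Left, In): P1 can switch to A (52 → 99). Not NE.
(B, Left, Out): P1 gets 72, best alternative 42; P2 gets 88, best alternative 62; P3 gets 76, best alternative 12. No profitable deviation — NE.
(B, Right, In): P1 gets 79, best alternative 33; P2 gets 74, best alternative 43; P3 gets 67, best alternative 42. No profitable deviation — NE.
(B, Right, Out): P1 can switch to A (70 → 88). Not NE.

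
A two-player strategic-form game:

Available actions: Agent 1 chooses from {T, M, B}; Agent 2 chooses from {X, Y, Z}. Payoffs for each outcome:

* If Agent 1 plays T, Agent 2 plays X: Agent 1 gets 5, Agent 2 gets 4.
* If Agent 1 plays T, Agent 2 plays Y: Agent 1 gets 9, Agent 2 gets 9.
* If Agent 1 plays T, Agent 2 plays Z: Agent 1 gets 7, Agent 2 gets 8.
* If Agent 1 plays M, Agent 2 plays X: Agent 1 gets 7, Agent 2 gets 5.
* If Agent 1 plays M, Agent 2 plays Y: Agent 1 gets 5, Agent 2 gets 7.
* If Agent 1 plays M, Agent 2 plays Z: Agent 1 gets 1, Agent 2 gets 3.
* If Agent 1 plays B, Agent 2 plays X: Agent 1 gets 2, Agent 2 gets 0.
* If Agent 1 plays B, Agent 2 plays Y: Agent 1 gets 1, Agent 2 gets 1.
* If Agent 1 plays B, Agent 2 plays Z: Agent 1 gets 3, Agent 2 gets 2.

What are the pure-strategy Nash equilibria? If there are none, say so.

(T, Y)

Mark each player's best response to every combination of opponents' strategies; a profile where every player is best-responding is a pure Nash equilibrium.
Agent 1 against X: payoffs 5, 7, 2 → best response M.
Agent 1 against Y: payoffs 9, 5, 1 → best response T.
Agent 1 against Z: payoffs 7, 1, 3 → best response T.
Agent 2 against T: payoffs 4, 9, 8 → best response Y.
Agent 2 against M: payoffs 5, 7, 3 → best response Y.
Agent 2 against B: payoffs 0, 1, 2 → best response Z.
Mutual best responses: (T, Y).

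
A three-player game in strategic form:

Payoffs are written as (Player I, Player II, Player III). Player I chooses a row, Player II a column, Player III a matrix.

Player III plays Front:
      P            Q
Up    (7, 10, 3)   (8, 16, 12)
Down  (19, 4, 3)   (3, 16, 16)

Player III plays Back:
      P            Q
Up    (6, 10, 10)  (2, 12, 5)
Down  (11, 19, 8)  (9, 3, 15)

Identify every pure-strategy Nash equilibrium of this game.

Pure-strategy Nash equilibria: (Up, Q, Front), (Down, P, Back)

Player I against (P, Front): payoffs 7, 19 → best response Down.
Player I against (P, Back): payoffs 6, 11 → best response Down.
Player I against (Q, Front): payoffs 8, 3 → best response Up.
Player I against (Q, Back): payoffs 2, 9 → best response Down.
Player II against (Up, Front): payoffs 10, 16 → best response Q.
Player II against (Up, Back): payoffs 10, 12 → best response Q.
Player II against (Down, Front): payoffs 4, 16 → best response Q.
Player II against (Down, Back): payoffs 19, 3 → best response P.
Player III against (Up, P): payoffs 3, 10 → best response Back.
Player III against (Up, Q): payoffs 12, 5 → best response Front.
Player III against (Down, P): payoffs 3, 8 → best response Back.
Player III against (Down, Q): payoffs 16, 15 → best response Front.
Mutual best responses: (Up, Q, Front); (Down, P, Back).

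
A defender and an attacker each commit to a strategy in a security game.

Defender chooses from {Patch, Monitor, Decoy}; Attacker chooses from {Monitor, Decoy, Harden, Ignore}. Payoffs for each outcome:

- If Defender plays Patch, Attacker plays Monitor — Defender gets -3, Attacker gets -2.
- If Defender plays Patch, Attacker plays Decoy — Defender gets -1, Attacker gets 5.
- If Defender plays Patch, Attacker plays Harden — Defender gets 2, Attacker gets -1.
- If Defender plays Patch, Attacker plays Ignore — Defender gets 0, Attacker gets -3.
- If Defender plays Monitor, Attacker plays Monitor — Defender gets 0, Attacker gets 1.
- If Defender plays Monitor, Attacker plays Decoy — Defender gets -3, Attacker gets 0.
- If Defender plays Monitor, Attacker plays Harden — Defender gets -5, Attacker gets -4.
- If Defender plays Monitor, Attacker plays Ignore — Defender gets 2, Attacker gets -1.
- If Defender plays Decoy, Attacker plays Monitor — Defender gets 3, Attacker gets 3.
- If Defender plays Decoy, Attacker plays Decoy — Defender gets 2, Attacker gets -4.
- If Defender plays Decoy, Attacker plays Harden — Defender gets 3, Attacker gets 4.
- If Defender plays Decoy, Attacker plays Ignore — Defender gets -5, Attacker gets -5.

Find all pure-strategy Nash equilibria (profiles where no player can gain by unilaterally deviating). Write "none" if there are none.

For each strategy profile, look for a profitable unilateral deviation.
(Patch, Monitor): Defender can switch to Monitor (-3 → 0). Not NE.
(Patch, Decoy): Defender can switch to Decoy (-1 → 2). Not NE.
(Patch, Harden): Defender can switch to Decoy (2 → 3). Not NE.
(Patch, Ignore): Defender can switch to Monitor (0 → 2). Not NE.
(Monitor, Monitor): Defender can switch to Decoy (0 → 3). Not NE.
(Monitor, Decoy): Defender can switch to Patch (-3 → -1). Not NE.
(Decoy, Harden): Defender gets 3, best alternative 2; Attacker gets 4, best alternative 3. No profitable deviation — NE.
(The remaining 5 profiles each have a profitable deviation by the same check.)

Pure NE: (Decoy, Harden)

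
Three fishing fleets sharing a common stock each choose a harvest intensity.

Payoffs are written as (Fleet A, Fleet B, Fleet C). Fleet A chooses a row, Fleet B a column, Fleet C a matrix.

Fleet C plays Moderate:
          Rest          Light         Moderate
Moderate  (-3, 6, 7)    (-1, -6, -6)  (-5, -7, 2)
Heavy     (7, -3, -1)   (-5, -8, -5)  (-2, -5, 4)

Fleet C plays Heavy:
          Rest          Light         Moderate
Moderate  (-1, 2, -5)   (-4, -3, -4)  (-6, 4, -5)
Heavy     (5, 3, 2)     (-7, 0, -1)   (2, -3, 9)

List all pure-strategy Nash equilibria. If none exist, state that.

Fleet A against (Rest, Moderate): payoffs -3, 7 → best response Heavy.
Fleet A against (Rest, Heavy): payoffs -1, 5 → best response Heavy.
Fleet A against (Light, Moderate): payoffs -1, -5 → best response Moderate.
Fleet A against (Light, Heavy): payoffs -4, -7 → best response Moderate.
Fleet A against (Moderate, Moderate): payoffs -5, -2 → best response Heavy.
Fleet A against (Moderate, Heavy): payoffs -6, 2 → best response Heavy.
Fleet B against (Moderate, Moderate): payoffs 6, -6, -7 → best response Rest.
Fleet B against (Moderate, Heavy): payoffs 2, -3, 4 → best response Moderate.
Fleet B against (Heavy, Moderate): payoffs -3, -8, -5 → best response Rest.
Fleet B against (Heavy, Heavy): payoffs 3, 0, -3 → best response Rest.
Fleet C against (Moderate, Rest): payoffs 7, -5 → best response Moderate.
Fleet C against (Moderate, Light): payoffs -6, -4 → best response Heavy.
Fleet C against (Moderate, Moderate): payoffs 2, -5 → best response Moderate.
Fleet C against (Heavy, Rest): payoffs -1, 2 → best response Heavy.
Fleet C against (Heavy, Light): payoffs -5, -1 → best response Heavy.
Fleet C against (Heavy, Moderate): payoffs 4, 9 → best response Heavy.
Mutual best responses: (Heavy, Rest, Heavy).

Pure NE: (Heavy, Rest, Heavy)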